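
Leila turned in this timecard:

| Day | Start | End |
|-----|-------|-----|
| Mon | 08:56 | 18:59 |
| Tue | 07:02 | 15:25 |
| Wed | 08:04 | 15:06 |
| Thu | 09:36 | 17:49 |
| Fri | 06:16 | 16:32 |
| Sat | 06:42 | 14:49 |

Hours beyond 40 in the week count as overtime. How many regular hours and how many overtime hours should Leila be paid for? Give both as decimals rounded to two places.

Regular 40.00 hours, overtime 12.07 hours

Mon: 08:56–18:59 = 10 h 3 min
Tue: 07:02–15:25 = 8 h 23 min
Wed: 08:04–15:06 = 7 h 2 min
Thu: 09:36–17:49 = 8 h 13 min
Fri: 06:16–16:32 = 10 h 16 min
Sat: 06:42–14:49 = 8 h 7 min
Total worked: 52 h 4 min = 52.07 h.
Threshold 40 h → overtime 12 h 4 min, regular 40 h 0 min.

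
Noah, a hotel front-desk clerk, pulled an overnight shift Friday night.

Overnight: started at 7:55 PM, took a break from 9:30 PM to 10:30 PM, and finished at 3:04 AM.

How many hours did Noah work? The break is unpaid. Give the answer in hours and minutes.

6 h 9 min

Overnight: 7:55 PM → midnight = 4 h 5 min; midnight → 3:04 AM = 3 h 4 min; span 7 h 9 min; less 60 min break → 6 h 9 min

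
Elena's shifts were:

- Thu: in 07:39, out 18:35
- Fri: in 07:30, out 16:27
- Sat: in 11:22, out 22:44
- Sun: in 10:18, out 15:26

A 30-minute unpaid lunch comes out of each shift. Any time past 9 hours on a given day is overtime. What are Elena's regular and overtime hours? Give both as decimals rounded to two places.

Regular 31.08 hours, overtime 3.30 hours

Thu: 07:39–18:35 = 10 h 56 min; less 30 min break → 10 h 26 min
Fri: 07:30–16:27 = 8 h 57 min; less 30 min break → 8 h 27 min
Sat: 11:22–22:44 = 11 h 22 min; less 30 min break → 10 h 52 min
Sun: 10:18–15:26 = 5 h 8 min; less 30 min break → 4 h 38 min
Thu reg 9 h 0 min / OT 1 h 26 min; Fri reg 8 h 27 min / OT 0 h 0 min; Sat reg 9 h 0 min / OT 1 h 52 min; Sun reg 4 h 38 min / OT 0 h 0 min.
Totals: regular 31 h 5 min, overtime 3 h 18 min.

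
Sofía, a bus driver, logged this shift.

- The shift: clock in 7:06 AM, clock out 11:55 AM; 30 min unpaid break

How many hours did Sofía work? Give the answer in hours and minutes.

4 h 19 min

The shift: 7:06 AM–11:55 AM = 4 h 49 min; less 30 min break → 4 h 19 min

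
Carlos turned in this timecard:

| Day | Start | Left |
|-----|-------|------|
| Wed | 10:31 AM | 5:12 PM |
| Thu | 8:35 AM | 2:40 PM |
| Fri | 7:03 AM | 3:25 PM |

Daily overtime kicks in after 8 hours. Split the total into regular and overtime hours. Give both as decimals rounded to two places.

Wed: 10:31 AM–5:12 PM = 6 h 41 min
Thu: 8:35 AM–2:40 PM = 6 h 5 min
Fri: 7:03 AM–3:25 PM = 8 h 22 min
Wed reg 6 h 41 min / OT 0 h 0 min; Thu reg 6 h 5 min / OT 0 h 0 min; Fri reg 8 h 0 min / OT 0 h 22 min.
Totals: regular 20 h 46 min, overtime 0 h 22 min.

Regular 20.77 hours, overtime 0.37 hours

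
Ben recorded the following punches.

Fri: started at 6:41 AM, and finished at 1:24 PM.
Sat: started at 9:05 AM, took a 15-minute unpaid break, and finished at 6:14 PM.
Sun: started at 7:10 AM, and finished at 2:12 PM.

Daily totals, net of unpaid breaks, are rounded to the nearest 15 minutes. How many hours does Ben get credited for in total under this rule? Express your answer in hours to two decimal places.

Fri: 6:41 AM–1:24 PM = 6 h 43 min → rounds to 6 h 45 min
Sat: 9:05 AM–6:14 PM = 9 h 9 min − 15 min = 8 h 54 min → rounds to 9 h 0 min
Sun: 7:10 AM–2:12 PM = 7 h 2 min → rounds to 7 h 0 min
Total credited: 22 h 45 min.

22.75 hours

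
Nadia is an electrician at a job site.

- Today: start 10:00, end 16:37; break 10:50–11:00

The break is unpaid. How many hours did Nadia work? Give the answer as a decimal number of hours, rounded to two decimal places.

Today: 10:00–16:37 = 6 h 37 min; less 10 min break → 6 h 27 min

6.45 hours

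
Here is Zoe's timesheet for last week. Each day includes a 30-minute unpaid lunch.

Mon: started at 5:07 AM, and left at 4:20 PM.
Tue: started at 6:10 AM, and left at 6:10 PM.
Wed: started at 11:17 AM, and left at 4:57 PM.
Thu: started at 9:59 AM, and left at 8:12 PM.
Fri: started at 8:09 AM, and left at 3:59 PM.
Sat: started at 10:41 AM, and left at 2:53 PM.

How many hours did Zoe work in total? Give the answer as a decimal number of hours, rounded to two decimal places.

Mon: 5:07 AM–4:20 PM = 11 h 13 min; less 30 min break → 10 h 43 min
Tue: 6:10 AM–6:10 PM = 12 h 0 min; less 30 min break → 11 h 30 min
Wed: 11:17 AM–4:57 PM = 5 h 40 min; less 30 min break → 5 h 10 min
Thu: 9:59 AM–8:12 PM = 10 h 13 min; less 30 min break → 9 h 43 min
Fri: 8:09 AM–3:59 PM = 7 h 50 min; less 30 min break → 7 h 20 min
Sat: 10:41 AM–2:53 PM = 4 h 12 min; less 30 min break → 3 h 42 min
Total: 10 h 43 min + 11 h 30 min + 5 h 10 min + 9 h 43 min + 7 h 20 min + 3 h 42 min = 48 h 8 min.

48.13 hours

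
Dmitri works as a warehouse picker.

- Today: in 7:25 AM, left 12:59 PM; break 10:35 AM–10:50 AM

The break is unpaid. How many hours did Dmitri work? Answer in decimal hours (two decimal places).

Today: 7:25 AM–12:59 PM = 5 h 34 min; less 15 min break → 5 h 19 min

5.32 hours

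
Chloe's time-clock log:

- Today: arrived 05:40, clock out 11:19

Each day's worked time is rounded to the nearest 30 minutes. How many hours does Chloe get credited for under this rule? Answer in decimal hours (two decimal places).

Today: 05:40–11:19 = 5 h 39 min → rounds to 5 h 30 min

5.50 hours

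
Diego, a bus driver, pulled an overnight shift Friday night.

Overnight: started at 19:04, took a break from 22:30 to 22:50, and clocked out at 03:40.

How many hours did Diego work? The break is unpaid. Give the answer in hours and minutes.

Overnight: 19:04 → midnight = 4 h 56 min; midnight → 03:40 = 3 h 40 min; span 8 h 36 min; less 20 min break → 8 h 16 min

8 h 16 min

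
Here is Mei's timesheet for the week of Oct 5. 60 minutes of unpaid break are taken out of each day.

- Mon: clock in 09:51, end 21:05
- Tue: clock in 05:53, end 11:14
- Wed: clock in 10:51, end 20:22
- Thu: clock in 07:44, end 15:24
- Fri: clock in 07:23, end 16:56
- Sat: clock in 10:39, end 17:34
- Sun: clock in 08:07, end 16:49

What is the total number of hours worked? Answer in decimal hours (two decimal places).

Mon: 09:51–21:05 = 11 h 14 min; less 60 min break → 10 h 14 min
Tue: 05:53–11:14 = 5 h 21 min; less 60 min break → 4 h 21 min
Wed: 10:51–20:22 = 9 h 31 min; less 60 min break → 8 h 31 min
Thu: 07:44–15:24 = 7 h 40 min; less 60 min break → 6 h 40 min
Fri: 07:23–16:56 = 9 h 33 min; less 60 min break → 8 h 33 min
Sat: 10:39–17:34 = 6 h 55 min; less 60 min break → 5 h 55 min
Sun: 08:07–16:49 = 8 h 42 min; less 60 min break → 7 h 42 min
Total: 10 h 14 min + 4 h 21 min + 8 h 31 min + 6 h 40 min + 8 h 33 min + 5 h 55 min + 7 h 42 min = 51 h 56 min.

51.93 hours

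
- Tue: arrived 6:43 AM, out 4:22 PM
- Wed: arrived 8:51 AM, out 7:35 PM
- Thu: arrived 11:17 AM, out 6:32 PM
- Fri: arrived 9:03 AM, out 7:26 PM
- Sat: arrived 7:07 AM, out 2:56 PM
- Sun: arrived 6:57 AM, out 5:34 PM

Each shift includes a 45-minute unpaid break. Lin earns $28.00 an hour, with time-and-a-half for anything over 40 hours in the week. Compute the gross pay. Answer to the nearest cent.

Tue: 6:43 AM–4:22 PM = 9 h 39 min; less 45 min break → 8 h 54 min
Wed: 8:51 AM–7:35 PM = 10 h 44 min; less 45 min break → 9 h 59 min
Thu: 11:17 AM–6:32 PM = 7 h 15 min; less 45 min break → 6 h 30 min
Fri: 9:03 AM–7:26 PM = 10 h 23 min; less 45 min break → 9 h 38 min
Sat: 7:07 AM–2:56 PM = 7 h 49 min; less 45 min break → 7 h 4 min
Sun: 6:57 AM–5:34 PM = 10 h 37 min; less 45 min break → 9 h 52 min
Total worked: 51 h 57 min = 3117 min.
Regular 40 h 0 min = 2400 min at $28.00/h; overtime 11 h 57 min = 717 min at $42.00/h.
Pay = (2400 × $28.00 + 717 × $42.00) ÷ 60 = $1621.90.

$1621.90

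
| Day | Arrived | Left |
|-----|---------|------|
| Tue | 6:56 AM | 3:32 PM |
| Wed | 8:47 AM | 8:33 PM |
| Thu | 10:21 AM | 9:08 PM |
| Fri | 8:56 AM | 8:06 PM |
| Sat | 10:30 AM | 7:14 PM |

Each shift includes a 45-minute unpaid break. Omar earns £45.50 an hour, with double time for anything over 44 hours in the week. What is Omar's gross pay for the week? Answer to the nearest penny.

Tue: 6:56 AM–3:32 PM = 8 h 36 min; less 45 min break → 7 h 51 min
Wed: 8:47 AM–8:33 PM = 11 h 46 min; less 45 min break → 11 h 1 min
Thu: 10:21 AM–9:08 PM = 10 h 47 min; less 45 min break → 10 h 2 min
Fri: 8:56 AM–8:06 PM = 11 h 10 min; less 45 min break → 10 h 25 min
Sat: 10:30 AM–7:14 PM = 8 h 44 min; less 45 min break → 7 h 59 min
Total worked: 47 h 18 min = 2838 min.
Regular 44 h 0 min = 2640 min at £45.50/h; overtime 3 h 18 min = 198 min at £91.00/h.
Pay = (2640 × £45.50 + 198 × £91.00) ÷ 60 = £2302.30.

£2302.30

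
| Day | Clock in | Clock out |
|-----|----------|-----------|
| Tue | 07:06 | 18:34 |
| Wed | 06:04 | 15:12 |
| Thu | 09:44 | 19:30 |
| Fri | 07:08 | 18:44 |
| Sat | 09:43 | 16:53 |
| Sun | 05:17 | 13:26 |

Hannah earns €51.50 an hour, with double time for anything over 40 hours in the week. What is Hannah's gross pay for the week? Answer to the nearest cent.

Tue: 07:06–18:34 = 11 h 28 min
Wed: 06:04–15:12 = 9 h 8 min
Thu: 09:44–19:30 = 9 h 46 min
Fri: 07:08–18:44 = 11 h 36 min
Sat: 09:43–16:53 = 7 h 10 min
Sun: 05:17–13:26 = 8 h 9 min
Total worked: 57 h 17 min = 3437 min.
Regular 40 h 0 min = 2400 min at €51.50/h; overtime 17 h 17 min = 1037 min at €103.00/h.
Pay = (2400 × €51.50 + 1037 × €103.00) ÷ 60 = €3840.18.

€3840.18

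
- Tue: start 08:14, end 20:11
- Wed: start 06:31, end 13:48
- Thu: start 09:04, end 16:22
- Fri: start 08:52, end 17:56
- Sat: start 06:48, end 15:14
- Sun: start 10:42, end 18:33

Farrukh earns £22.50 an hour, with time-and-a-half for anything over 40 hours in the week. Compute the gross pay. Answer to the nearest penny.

Tue: 08:14–20:11 = 11 h 57 min
Wed: 06:31–13:48 = 7 h 17 min
Thu: 09:04–16:22 = 7 h 18 min
Fri: 08:52–17:56 = 9 h 4 min
Sat: 06:48–15:14 = 8 h 26 min
Sun: 10:42–18:33 = 7 h 51 min
Total worked: 51 h 53 min = 3113 min.
Regular 40 h 0 min = 2400 min at £22.50/h; overtime 11 h 53 min = 713 min at £33.75/h.
Pay = (2400 × £22.50 + 713 × £33.75) ÷ 60 = £1301.06.

£1301.06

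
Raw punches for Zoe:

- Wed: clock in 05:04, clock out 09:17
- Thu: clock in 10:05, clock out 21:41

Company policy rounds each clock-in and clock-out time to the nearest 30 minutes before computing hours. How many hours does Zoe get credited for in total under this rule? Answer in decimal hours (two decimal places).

Wed: in 05:04→05:00, out 09:17→09:30; 4 h 30 min
Thu: in 10:05→10:00, out 21:41→21:30; 11 h 30 min
Total credited: 16 h 0 min.

16.00 hours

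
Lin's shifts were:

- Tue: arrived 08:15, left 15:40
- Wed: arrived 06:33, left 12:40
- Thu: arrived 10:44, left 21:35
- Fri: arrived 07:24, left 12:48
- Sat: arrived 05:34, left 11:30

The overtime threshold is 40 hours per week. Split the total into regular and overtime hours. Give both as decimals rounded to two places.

Tue: 08:15–15:40 = 7 h 25 min
Wed: 06:33–12:40 = 6 h 7 min
Thu: 10:44–21:35 = 10 h 51 min
Fri: 07:24–12:48 = 5 h 24 min
Sat: 05:34–11:30 = 5 h 56 min
Total worked: 35 h 43 min = 35.72 h.
Threshold 40 h → overtime 0 h 0 min, regular 35 h 43 min.

Regular 35.72 hours, overtime 0.00 hours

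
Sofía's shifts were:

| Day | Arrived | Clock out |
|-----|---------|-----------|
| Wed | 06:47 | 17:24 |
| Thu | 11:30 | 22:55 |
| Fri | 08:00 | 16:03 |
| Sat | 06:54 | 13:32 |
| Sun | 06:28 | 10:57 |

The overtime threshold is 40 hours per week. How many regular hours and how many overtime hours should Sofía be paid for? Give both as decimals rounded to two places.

Wed: 06:47–17:24 = 10 h 37 min
Thu: 11:30–22:55 = 11 h 25 min
Fri: 08:00–16:03 = 8 h 3 min
Sat: 06:54–13:32 = 6 h 38 min
Sun: 06:28–10:57 = 4 h 29 min
Total worked: 41 h 12 min = 41.20 h.
Threshold 40 h → overtime 1 h 12 min, regular 40 h 0 min.

Regular 40.00 hours, overtime 1.20 hours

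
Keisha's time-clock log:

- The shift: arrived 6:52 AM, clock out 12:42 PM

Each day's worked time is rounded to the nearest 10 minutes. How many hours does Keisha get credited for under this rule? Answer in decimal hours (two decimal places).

The shift: 6:52 AM–12:42 PM = 5 h 50 min → rounds to 5 h 50 min

5.83 hours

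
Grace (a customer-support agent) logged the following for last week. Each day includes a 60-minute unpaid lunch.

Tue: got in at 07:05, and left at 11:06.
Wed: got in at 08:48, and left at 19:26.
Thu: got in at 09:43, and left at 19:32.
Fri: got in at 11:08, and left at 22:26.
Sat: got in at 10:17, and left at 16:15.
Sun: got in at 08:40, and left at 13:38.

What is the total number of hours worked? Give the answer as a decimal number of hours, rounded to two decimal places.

Tue: 07:05–11:06 = 4 h 1 min; less 60 min break → 3 h 1 min
Wed: 08:48–19:26 = 10 h 38 min; less 60 min break → 9 h 38 min
Thu: 09:43–19:32 = 9 h 49 min; less 60 min break → 8 h 49 min
Fri: 11:08–22:26 = 11 h 18 min; less 60 min break → 10 h 18 min
Sat: 10:17–16:15 = 5 h 58 min; less 60 min break → 4 h 58 min
Sun: 08:40–13:38 = 4 h 58 min; less 60 min break → 3 h 58 min
Total: 3 h 1 min + 9 h 38 min + 8 h 49 min + 10 h 18 min + 4 h 58 min + 3 h 58 min = 40 h 42 min.

40.70 hours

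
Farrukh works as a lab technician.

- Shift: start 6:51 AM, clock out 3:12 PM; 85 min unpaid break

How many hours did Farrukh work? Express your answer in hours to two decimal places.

6.93 hours

Shift: 6:51 AM–3:12 PM = 8 h 21 min; less 85 min break → 6 h 56 min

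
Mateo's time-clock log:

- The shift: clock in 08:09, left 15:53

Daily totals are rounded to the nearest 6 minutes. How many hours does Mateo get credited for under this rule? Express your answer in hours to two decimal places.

The shift: 08:09–15:53 = 7 h 44 min → rounds to 7 h 42 min

7.70 hours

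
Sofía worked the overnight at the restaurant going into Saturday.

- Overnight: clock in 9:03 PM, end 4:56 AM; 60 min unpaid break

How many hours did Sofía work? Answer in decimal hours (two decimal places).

6.88 hours

Overnight: 9:03 PM → midnight = 2 h 57 min; midnight → 4:56 AM = 4 h 56 min; span 7 h 53 min; less 60 min break → 6 h 53 min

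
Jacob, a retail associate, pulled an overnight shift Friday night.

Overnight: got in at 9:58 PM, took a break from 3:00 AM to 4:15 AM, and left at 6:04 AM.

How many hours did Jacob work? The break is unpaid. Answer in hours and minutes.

Overnight: 9:58 PM → midnight = 2 h 2 min; midnight → 6:04 AM = 6 h 4 min; span 8 h 6 min; less 75 min break → 6 h 51 min

6 h 51 min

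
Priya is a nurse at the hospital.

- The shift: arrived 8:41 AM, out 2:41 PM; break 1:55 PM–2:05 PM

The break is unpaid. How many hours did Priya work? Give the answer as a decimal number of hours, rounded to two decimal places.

The shift: 8:41 AM–2:41 PM = 6 h 0 min; less 10 min break → 5 h 50 min

5.83 hours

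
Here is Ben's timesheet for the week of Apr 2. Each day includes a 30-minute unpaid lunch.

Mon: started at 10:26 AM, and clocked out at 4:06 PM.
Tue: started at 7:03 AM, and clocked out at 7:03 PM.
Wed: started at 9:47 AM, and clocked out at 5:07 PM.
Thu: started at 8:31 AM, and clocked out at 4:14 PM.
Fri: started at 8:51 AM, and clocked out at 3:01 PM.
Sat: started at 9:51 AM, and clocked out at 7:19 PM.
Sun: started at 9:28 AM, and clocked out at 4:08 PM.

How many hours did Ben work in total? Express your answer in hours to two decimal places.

51.52 hours

Mon: 10:26 AM–4:06 PM = 5 h 40 min; less 30 min break → 5 h 10 min
Tue: 7:03 AM–7:03 PM = 12 h 0 min; less 30 min break → 11 h 30 min
Wed: 9:47 AM–5:07 PM = 7 h 20 min; less 30 min break → 6 h 50 min
Thu: 8:31 AM–4:14 PM = 7 h 43 min; less 30 min break → 7 h 13 min
Fri: 8:51 AM–3:01 PM = 6 h 10 min; less 30 min break → 5 h 40 min
Sat: 9:51 AM–7:19 PM = 9 h 28 min; less 30 min break → 8 h 58 min
Sun: 9:28 AM–4:08 PM = 6 h 40 min; less 30 min break → 6 h 10 min
Total: 5 h 10 min + 11 h 30 min + 6 h 50 min + 7 h 13 min + 5 h 40 min + 8 h 58 min + 6 h 10 min = 51 h 31 min.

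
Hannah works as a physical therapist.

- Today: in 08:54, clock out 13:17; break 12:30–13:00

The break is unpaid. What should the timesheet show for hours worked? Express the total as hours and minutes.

Today: 08:54–13:17 = 4 h 23 min; less 30 min break → 3 h 53 min

3 h 53 min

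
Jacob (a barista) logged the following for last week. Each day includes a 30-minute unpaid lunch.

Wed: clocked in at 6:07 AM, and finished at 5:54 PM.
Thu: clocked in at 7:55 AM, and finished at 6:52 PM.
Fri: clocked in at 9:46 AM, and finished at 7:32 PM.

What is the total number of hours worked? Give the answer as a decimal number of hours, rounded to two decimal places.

Wed: 6:07 AM–5:54 PM = 11 h 47 min; less 30 min break → 11 h 17 min
Thu: 7:55 AM–6:52 PM = 10 h 57 min; less 30 min break → 10 h 27 min
Fri: 9:46 AM–7:32 PM = 9 h 46 min; less 30 min break → 9 h 16 min
Total: 11 h 17 min + 10 h 27 min + 9 h 16 min = 31 h 0 min.

31.00 hours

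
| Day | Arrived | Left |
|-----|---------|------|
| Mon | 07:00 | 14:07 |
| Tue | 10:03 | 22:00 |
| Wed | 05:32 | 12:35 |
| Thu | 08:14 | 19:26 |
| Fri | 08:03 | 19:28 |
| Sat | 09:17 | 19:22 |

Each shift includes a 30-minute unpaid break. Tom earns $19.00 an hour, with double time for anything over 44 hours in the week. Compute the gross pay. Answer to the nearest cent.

Mon: 07:00–14:07 = 7 h 7 min; less 30 min break → 6 h 37 min
Tue: 10:03–22:00 = 11 h 57 min; less 30 min break → 11 h 27 min
Wed: 05:32–12:35 = 7 h 3 min; less 30 min break → 6 h 33 min
Thu: 08:14–19:26 = 11 h 12 min; less 30 min break → 10 h 42 min
Fri: 08:03–19:28 = 11 h 25 min; less 30 min break → 10 h 55 min
Sat: 09:17–19:22 = 10 h 5 min; less 30 min break → 9 h 35 min
Total worked: 55 h 49 min = 3349 min.
Regular 44 h 0 min = 2640 min at $19.00/h; overtime 11 h 49 min = 709 min at $38.00/h.
Pay = (2640 × $19.00 + 709 × $38.00) ÷ 60 = $1285.03.

$1285.03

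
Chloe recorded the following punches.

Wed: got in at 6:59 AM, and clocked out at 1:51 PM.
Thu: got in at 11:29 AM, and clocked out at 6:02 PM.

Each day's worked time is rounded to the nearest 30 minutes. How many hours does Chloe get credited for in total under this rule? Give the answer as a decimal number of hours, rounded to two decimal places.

13.50 hours

Wed: 6:59 AM–1:51 PM = 6 h 52 min → rounds to 7 h 0 min
Thu: 11:29 AM–6:02 PM = 6 h 33 min → rounds to 6 h 30 min
Total credited: 13 h 30 min.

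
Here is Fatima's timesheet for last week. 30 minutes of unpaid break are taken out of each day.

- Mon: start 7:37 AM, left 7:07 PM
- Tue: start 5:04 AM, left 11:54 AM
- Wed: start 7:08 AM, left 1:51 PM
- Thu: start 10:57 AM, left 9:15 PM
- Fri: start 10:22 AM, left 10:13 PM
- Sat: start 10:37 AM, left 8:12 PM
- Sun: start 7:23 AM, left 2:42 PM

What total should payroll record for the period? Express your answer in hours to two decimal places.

Mon: 7:37 AM–7:07 PM = 11 h 30 min; less 30 min break → 11 h 0 min
Tue: 5:04 AM–11:54 AM = 6 h 50 min; less 30 min break → 6 h 20 min
Wed: 7:08 AM–1:51 PM = 6 h 43 min; less 30 min break → 6 h 13 min
Thu: 10:57 AM–9:15 PM = 10 h 18 min; less 30 min break → 9 h 48 min
Fri: 10:22 AM–10:13 PM = 11 h 51 min; less 30 min break → 11 h 21 min
Sat: 10:37 AM–8:12 PM = 9 h 35 min; less 30 min break → 9 h 5 min
Sun: 7:23 AM–2:42 PM = 7 h 19 min; less 30 min break → 6 h 49 min
Total: 11 h 0 min + 6 h 20 min + 6 h 13 min + 9 h 48 min + 11 h 21 min + 9 h 5 min + 6 h 49 min = 60 h 36 min.

60.60 hours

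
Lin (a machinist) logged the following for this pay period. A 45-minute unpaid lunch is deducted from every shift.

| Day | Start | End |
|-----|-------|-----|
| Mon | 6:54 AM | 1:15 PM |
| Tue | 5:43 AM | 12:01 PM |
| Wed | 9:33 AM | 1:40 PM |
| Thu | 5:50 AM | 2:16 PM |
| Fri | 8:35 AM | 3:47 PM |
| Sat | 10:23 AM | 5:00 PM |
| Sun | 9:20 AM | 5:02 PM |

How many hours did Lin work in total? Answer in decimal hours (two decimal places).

41.47 hours

Mon: 6:54 AM–1:15 PM = 6 h 21 min; less 45 min break → 5 h 36 min
Tue: 5:43 AM–12:01 PM = 6 h 18 min; less 45 min break → 5 h 33 min
Wed: 9:33 AM–1:40 PM = 4 h 7 min; less 45 min break → 3 h 22 min
Thu: 5:50 AM–2:16 PM = 8 h 26 min; less 45 min break → 7 h 41 min
Fri: 8:35 AM–3:47 PM = 7 h 12 min; less 45 min break → 6 h 27 min
Sat: 10:23 AM–5:00 PM = 6 h 37 min; less 45 min break → 5 h 52 min
Sun: 9:20 AM–5:02 PM = 7 h 42 min; less 45 min break → 6 h 57 min
Total: 5 h 36 min + 5 h 33 min + 3 h 22 min + 7 h 41 min + 6 h 27 min + 5 h 52 min + 6 h 57 min = 41 h 28 min.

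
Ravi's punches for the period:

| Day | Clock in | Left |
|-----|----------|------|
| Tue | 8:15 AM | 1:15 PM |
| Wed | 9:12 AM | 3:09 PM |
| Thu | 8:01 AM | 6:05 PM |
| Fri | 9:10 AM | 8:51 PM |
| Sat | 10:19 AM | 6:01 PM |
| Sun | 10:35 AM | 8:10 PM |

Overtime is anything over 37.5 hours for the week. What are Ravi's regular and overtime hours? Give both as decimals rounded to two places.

Tue: 8:15 AM–1:15 PM = 5 h 0 min
Wed: 9:12 AM–3:09 PM = 5 h 57 min
Thu: 8:01 AM–6:05 PM = 10 h 4 min
Fri: 9:10 AM–8:51 PM = 11 h 41 min
Sat: 10:19 AM–6:01 PM = 7 h 42 min
Sun: 10:35 AM–8:10 PM = 9 h 35 min
Total worked: 49 h 59 min = 49.98 h.
Threshold 37.5 h → overtime 12 h 29 min, regular 37 h 30 min.

Regular 37.50 hours, overtime 12.48 hours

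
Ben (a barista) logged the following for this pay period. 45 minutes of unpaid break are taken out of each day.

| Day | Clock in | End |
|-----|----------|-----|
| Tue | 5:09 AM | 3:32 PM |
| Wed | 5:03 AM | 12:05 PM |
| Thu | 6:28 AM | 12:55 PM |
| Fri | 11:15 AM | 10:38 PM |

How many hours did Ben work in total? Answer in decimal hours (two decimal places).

32.25 hours

Tue: 5:09 AM–3:32 PM = 10 h 23 min; less 45 min break → 9 h 38 min
Wed: 5:03 AM–12:05 PM = 7 h 2 min; less 45 min break → 6 h 17 min
Thu: 6:28 AM–12:55 PM = 6 h 27 min; less 45 min break → 5 h 42 min
Fri: 11:15 AM–10:38 PM = 11 h 23 min; less 45 min break → 10 h 38 min
Total: 9 h 38 min + 6 h 17 min + 5 h 42 min + 10 h 38 min = 32 h 15 min.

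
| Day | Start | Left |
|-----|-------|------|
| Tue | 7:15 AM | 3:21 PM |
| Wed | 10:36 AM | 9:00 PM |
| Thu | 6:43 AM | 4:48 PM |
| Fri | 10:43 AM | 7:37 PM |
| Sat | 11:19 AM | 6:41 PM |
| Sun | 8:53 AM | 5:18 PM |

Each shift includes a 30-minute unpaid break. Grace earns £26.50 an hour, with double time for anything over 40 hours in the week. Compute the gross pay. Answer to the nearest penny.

Tue: 7:15 AM–3:21 PM = 8 h 6 min; less 30 min break → 7 h 36 min
Wed: 10:36 AM–9:00 PM = 10 h 24 min; less 30 min break → 9 h 54 min
Thu: 6:43 AM–4:48 PM = 10 h 5 min; less 30 min break → 9 h 35 min
Fri: 10:43 AM–7:37 PM = 8 h 54 min; less 30 min break → 8 h 24 min
Sat: 11:19 AM–6:41 PM = 7 h 22 min; less 30 min break → 6 h 52 min
Sun: 8:53 AM–5:18 PM = 8 h 25 min; less 30 min break → 7 h 55 min
Total worked: 50 h 16 min = 3016 min.
Regular 40 h 0 min = 2400 min at £26.50/h; overtime 10 h 16 min = 616 min at £53.00/h.
Pay = (2400 × £26.50 + 616 × £53.00) ÷ 60 = £1604.13.

£1604.13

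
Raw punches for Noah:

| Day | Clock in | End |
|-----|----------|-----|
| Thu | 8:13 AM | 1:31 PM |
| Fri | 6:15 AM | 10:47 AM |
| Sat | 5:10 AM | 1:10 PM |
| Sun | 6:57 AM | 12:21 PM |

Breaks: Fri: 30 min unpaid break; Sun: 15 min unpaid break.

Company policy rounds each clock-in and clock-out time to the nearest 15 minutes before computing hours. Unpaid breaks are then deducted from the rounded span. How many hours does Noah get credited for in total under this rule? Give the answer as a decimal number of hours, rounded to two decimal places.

Thu: in 8:13 AM→8:15 AM, out 1:31 PM→1:30 PM; 5 h 15 min
Fri: in 6:15 AM→6:15 AM, out 10:47 AM→10:45 AM; 4 h 30 min − 30 min = 4 h 0 min
Sat: in 5:10 AM→5:15 AM, out 1:10 PM→1:15 PM; 8 h 0 min
Sun: in 6:57 AM→7:00 AM, out 12:21 PM→12:15 PM; 5 h 15 min − 15 min = 5 h 0 min
Total credited: 22 h 15 min.

22.25 hours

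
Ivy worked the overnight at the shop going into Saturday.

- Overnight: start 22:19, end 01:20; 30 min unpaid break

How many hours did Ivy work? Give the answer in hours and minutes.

2 h 31 min

Overnight: 22:19 → midnight = 1 h 41 min; midnight → 01:20 = 1 h 20 min; span 3 h 1 min; less 30 min break → 2 h 31 min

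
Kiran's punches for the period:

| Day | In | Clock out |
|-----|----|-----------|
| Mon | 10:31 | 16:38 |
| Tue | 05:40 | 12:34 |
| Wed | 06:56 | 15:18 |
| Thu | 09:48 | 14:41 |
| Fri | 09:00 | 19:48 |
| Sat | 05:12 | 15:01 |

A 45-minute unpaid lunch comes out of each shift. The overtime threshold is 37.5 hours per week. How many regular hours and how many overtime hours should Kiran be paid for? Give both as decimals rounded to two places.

Regular 37.50 hours, overtime 4.88 hours

Mon: 10:31–16:38 = 6 h 7 min; less 45 min break → 5 h 22 min
Tue: 05:40–12:34 = 6 h 54 min; less 45 min break → 6 h 9 min
Wed: 06:56–15:18 = 8 h 22 min; less 45 min break → 7 h 37 min
Thu: 09:48–14:41 = 4 h 53 min; less 45 min break → 4 h 8 min
Fri: 09:00–19:48 = 10 h 48 min; less 45 min break → 10 h 3 min
Sat: 05:12–15:01 = 9 h 49 min; less 45 min break → 9 h 4 min
Total worked: 42 h 23 min = 42.38 h.
Threshold 37.5 h → overtime 4 h 53 min, regular 37 h 30 min.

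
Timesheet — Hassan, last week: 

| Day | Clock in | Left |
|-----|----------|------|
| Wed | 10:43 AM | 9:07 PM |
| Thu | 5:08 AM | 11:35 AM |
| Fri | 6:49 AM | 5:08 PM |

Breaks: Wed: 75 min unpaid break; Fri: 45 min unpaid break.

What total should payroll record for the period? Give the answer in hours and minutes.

Wed: 10:43 AM–9:07 PM = 10 h 24 min; less 75 min break → 9 h 9 min
Thu: 5:08 AM–11:35 AM = 6 h 27 min
Fri: 6:49 AM–5:08 PM = 10 h 19 min; less 45 min break → 9 h 34 min
Total: 9 h 9 min + 6 h 27 min + 9 h 34 min = 25 h 10 min.

25 h 10 min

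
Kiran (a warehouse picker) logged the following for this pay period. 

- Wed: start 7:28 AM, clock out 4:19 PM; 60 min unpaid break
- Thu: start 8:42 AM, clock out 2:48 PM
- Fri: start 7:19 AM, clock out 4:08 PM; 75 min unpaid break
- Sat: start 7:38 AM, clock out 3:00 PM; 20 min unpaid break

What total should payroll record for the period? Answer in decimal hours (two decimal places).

28.55 hours

Wed: 7:28 AM–4:19 PM = 8 h 51 min; less 60 min break → 7 h 51 min
Thu: 8:42 AM–2:48 PM = 6 h 6 min
Fri: 7:19 AM–4:08 PM = 8 h 49 min; less 75 min break → 7 h 34 min
Sat: 7:38 AM–3:00 PM = 7 h 22 min; less 20 min break → 7 h 2 min
Total: 7 h 51 min + 6 h 6 min + 7 h 34 min + 7 h 2 min = 28 h 33 min.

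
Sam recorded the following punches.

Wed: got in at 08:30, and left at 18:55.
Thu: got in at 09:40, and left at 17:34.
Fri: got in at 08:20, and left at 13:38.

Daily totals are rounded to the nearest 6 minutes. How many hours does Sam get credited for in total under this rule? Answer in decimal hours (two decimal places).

23.60 hours

Wed: 08:30–18:55 = 10 h 25 min → rounds to 10 h 24 min
Thu: 09:40–17:34 = 7 h 54 min → rounds to 7 h 54 min
Fri: 08:20–13:38 = 5 h 18 min → rounds to 5 h 18 min
Total credited: 23 h 36 min.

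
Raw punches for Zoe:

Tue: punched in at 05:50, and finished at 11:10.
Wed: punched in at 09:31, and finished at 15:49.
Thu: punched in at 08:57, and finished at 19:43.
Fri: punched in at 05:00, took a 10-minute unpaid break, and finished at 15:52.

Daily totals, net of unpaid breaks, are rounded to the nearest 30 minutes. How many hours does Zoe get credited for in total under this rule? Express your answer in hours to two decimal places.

33.50 hours

Tue: 05:50–11:10 = 5 h 20 min → rounds to 5 h 30 min
Wed: 09:31–15:49 = 6 h 18 min → rounds to 6 h 30 min
Thu: 08:57–19:43 = 10 h 46 min → rounds to 11 h 0 min
Fri: 05:00–15:52 = 10 h 52 min − 10 min = 10 h 42 min → rounds to 10 h 30 min
Total credited: 33 h 30 min.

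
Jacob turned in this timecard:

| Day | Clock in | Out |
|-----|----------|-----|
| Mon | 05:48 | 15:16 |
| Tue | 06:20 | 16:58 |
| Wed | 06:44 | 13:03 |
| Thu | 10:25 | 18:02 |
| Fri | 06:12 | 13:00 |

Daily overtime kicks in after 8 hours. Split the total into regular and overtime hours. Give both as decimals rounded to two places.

Regular 36.73 hours, overtime 4.10 hours

Mon: 05:48–15:16 = 9 h 28 min
Tue: 06:20–16:58 = 10 h 38 min
Wed: 06:44–13:03 = 6 h 19 min
Thu: 10:25–18:02 = 7 h 37 min
Fri: 06:12–13:00 = 6 h 48 min
Mon reg 8 h 0 min / OT 1 h 28 min; Tue reg 8 h 0 min / OT 2 h 38 min; Wed reg 6 h 19 min / OT 0 h 0 min; Thu reg 7 h 37 min / OT 0 h 0 min; Fri reg 6 h 48 min / OT 0 h 0 min.
Totals: regular 36 h 44 min, overtime 4 h 6 min.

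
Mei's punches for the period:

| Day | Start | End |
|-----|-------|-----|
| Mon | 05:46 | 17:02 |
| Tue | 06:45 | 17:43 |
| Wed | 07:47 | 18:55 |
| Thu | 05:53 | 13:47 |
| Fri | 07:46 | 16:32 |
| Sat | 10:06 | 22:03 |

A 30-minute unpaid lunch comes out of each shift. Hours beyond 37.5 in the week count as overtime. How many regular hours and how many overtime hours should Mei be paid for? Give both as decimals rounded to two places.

Mon: 05:46–17:02 = 11 h 16 min; less 30 min break → 10 h 46 min
Tue: 06:45–17:43 = 10 h 58 min; less 30 min break → 10 h 28 min
Wed: 07:47–18:55 = 11 h 8 min; less 30 min break → 10 h 38 min
Thu: 05:53–13:47 = 7 h 54 min; less 30 min break → 7 h 24 min
Fri: 07:46–16:32 = 8 h 46 min; less 30 min break → 8 h 16 min
Sat: 10:06–22:03 = 11 h 57 min; less 30 min break → 11 h 27 min
Total worked: 58 h 59 min = 58.98 h.
Threshold 37.5 h → overtime 21 h 29 min, regular 37 h 30 min.

Regular 37.50 hours, overtime 21.48 hours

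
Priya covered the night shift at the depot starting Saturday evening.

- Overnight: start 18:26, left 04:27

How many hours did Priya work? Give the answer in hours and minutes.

Overnight: 18:26 → midnight = 5 h 34 min; midnight → 04:27 = 4 h 27 min; span 10 h 1 min

10 h 1 min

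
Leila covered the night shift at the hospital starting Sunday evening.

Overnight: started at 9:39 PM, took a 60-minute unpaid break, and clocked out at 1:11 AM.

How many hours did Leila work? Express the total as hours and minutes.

2 h 32 min

Overnight: 9:39 PM → midnight = 2 h 21 min; midnight → 1:11 AM = 1 h 11 min; span 3 h 32 min; less 60 min break → 2 h 32 min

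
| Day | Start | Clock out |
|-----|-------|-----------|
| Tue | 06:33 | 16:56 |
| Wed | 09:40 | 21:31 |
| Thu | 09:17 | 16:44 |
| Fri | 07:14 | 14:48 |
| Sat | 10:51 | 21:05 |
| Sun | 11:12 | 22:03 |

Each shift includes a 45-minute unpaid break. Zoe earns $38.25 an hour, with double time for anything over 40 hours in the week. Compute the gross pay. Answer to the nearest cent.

Tue: 06:33–16:56 = 10 h 23 min; less 45 min break → 9 h 38 min
Wed: 09:40–21:31 = 11 h 51 min; less 45 min break → 11 h 6 min
Thu: 09:17–16:44 = 7 h 27 min; less 45 min break → 6 h 42 min
Fri: 07:14–14:48 = 7 h 34 min; less 45 min break → 6 h 49 min
Sat: 10:51–21:05 = 10 h 14 min; less 45 min break → 9 h 29 min
Sun: 11:12–22:03 = 10 h 51 min; less 45 min break → 10 h 6 min
Total worked: 53 h 50 min = 3230 min.
Regular 40 h 0 min = 2400 min at $38.25/h; overtime 13 h 50 min = 830 min at $76.50/h.
Pay = (2400 × $38.25 + 830 × $76.50) ÷ 60 = $2588.25.

$2588.25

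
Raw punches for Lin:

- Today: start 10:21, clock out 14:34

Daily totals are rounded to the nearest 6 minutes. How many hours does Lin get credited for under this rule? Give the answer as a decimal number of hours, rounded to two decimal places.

Today: 10:21–14:34 = 4 h 13 min → rounds to 4 h 12 min

4.20 hours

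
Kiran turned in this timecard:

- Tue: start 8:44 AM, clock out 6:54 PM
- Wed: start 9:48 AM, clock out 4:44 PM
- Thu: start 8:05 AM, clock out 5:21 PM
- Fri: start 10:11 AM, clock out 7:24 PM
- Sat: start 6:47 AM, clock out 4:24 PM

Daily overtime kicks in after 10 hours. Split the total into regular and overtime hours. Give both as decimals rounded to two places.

Tue: 8:44 AM–6:54 PM = 10 h 10 min
Wed: 9:48 AM–4:44 PM = 6 h 56 min
Thu: 8:05 AM–5:21 PM = 9 h 16 min
Fri: 10:11 AM–7:24 PM = 9 h 13 min
Sat: 6:47 AM–4:24 PM = 9 h 37 min
Tue reg 10 h 0 min / OT 0 h 10 min; Wed reg 6 h 56 min / OT 0 h 0 min; Thu reg 9 h 16 min / OT 0 h 0 min; Fri reg 9 h 13 min / OT 0 h 0 min; Sat reg 9 h 37 min / OT 0 h 0 min.
Totals: regular 45 h 2 min, overtime 0 h 10 min.

Regular 45.03 hours, overtime 0.17 hours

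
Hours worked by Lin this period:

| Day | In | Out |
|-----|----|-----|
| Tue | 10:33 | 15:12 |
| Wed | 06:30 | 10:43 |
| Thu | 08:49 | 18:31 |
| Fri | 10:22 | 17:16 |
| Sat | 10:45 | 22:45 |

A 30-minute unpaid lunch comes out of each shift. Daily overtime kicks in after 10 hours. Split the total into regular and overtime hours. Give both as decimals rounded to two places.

Tue: 10:33–15:12 = 4 h 39 min; less 30 min break → 4 h 9 min
Wed: 06:30–10:43 = 4 h 13 min; less 30 min break → 3 h 43 min
Thu: 08:49–18:31 = 9 h 42 min; less 30 min break → 9 h 12 min
Fri: 10:22–17:16 = 6 h 54 min; less 30 min break → 6 h 24 min
Sat: 10:45–22:45 = 12 h 0 min; less 30 min break → 11 h 30 min
Tue reg 4 h 9 min / OT 0 h 0 min; Wed reg 3 h 43 min / OT 0 h 0 min; Thu reg 9 h 12 min / OT 0 h 0 min; Fri reg 6 h 24 min / OT 0 h 0 min; Sat reg 10 h 0 min / OT 1 h 30 min.
Totals: regular 33 h 28 min, overtime 1 h 30 min.

Regular 33.47 hours, overtime 1.50 hours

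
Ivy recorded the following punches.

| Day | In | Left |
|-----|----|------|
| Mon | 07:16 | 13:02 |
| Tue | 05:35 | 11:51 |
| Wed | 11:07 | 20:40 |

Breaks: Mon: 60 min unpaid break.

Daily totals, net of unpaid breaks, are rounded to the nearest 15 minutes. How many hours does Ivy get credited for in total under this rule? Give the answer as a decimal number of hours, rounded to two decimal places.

20.50 hours

Mon: 07:16–13:02 = 5 h 46 min − 60 min = 4 h 46 min → rounds to 4 h 45 min
Tue: 05:35–11:51 = 6 h 16 min → rounds to 6 h 15 min
Wed: 11:07–20:40 = 9 h 33 min → rounds to 9 h 30 min
Total credited: 20 h 30 min.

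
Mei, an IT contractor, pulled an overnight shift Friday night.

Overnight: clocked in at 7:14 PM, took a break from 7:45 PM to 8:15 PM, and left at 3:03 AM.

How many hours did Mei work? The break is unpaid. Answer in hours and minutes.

Overnight: 7:14 PM → midnight = 4 h 46 min; midnight → 3:03 AM = 3 h 3 min; span 7 h 49 min; less 30 min break → 7 h 19 min

7 h 19 min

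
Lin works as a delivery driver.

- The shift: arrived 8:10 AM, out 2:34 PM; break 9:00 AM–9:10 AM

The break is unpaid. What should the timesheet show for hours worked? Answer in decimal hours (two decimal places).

The shift: 8:10 AM–2:34 PM = 6 h 24 min; less 10 min break → 6 h 14 min

6.23 hours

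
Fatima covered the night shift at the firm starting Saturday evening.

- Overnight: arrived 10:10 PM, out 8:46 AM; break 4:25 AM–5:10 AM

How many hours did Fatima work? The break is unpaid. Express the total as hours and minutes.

9 h 51 min

Overnight: 10:10 PM → midnight = 1 h 50 min; midnight → 8:46 AM = 8 h 46 min; span 10 h 36 min; less 45 min break → 9 h 51 min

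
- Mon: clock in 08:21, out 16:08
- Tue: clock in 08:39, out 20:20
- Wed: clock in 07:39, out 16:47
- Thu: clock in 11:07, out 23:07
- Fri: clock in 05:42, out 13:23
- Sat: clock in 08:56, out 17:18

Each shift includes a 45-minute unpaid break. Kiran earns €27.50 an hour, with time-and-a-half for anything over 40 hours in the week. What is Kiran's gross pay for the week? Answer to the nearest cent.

Mon: 08:21–16:08 = 7 h 47 min; less 45 min break → 7 h 2 min
Tue: 08:39–20:20 = 11 h 41 min; less 45 min break → 10 h 56 min
Wed: 07:39–16:47 = 9 h 8 min; less 45 min break → 8 h 23 min
Thu: 11:07–23:07 = 12 h 0 min; less 45 min break → 11 h 15 min
Fri: 05:42–13:23 = 7 h 41 min; less 45 min break → 6 h 56 min
Sat: 08:56–17:18 = 8 h 22 min; less 45 min break → 7 h 37 min
Total worked: 52 h 9 min = 3129 min.
Regular 40 h 0 min = 2400 min at €27.50/h; overtime 12 h 9 min = 729 min at €41.25/h.
Pay = (2400 × €27.50 + 729 × €41.25) ÷ 60 = €1601.19.

€1601.19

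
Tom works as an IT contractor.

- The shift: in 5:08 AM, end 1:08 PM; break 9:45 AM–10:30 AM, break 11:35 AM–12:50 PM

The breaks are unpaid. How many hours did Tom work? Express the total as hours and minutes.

6 h 0 min

The shift: 5:08 AM–1:08 PM = 8 h 0 min; less 120 min break → 6 h 0 min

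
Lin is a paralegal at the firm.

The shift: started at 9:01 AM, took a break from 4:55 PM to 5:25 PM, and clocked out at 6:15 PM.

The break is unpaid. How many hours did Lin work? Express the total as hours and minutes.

8 h 44 min

The shift: 9:01 AM–6:15 PM = 9 h 14 min; less 30 min break → 8 h 44 min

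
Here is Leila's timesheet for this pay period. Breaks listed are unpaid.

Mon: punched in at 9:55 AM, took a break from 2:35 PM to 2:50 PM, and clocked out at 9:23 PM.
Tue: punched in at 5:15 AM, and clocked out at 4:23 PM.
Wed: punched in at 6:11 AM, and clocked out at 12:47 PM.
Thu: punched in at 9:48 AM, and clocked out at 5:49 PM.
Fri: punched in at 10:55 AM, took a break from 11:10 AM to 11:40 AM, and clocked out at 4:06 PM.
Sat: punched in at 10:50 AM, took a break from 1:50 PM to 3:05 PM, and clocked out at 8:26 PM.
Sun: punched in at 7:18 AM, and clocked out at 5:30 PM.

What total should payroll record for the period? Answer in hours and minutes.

Mon: 9:55 AM–9:23 PM = 11 h 28 min; less 15 min break → 11 h 13 min
Tue: 5:15 AM–4:23 PM = 11 h 8 min
Wed: 6:11 AM–12:47 PM = 6 h 36 min
Thu: 9:48 AM–5:49 PM = 8 h 1 min
Fri: 10:55 AM–4:06 PM = 5 h 11 min; less 30 min break → 4 h 41 min
Sat: 10:50 AM–8:26 PM = 9 h 36 min; less 75 min break → 8 h 21 min
Sun: 7:18 AM–5:30 PM = 10 h 12 min
Total: 11 h 13 min + 11 h 8 min + 6 h 36 min + 8 h 1 min + 4 h 41 min + 8 h 21 min + 10 h 12 min = 60 h 12 min.

60 h 12 min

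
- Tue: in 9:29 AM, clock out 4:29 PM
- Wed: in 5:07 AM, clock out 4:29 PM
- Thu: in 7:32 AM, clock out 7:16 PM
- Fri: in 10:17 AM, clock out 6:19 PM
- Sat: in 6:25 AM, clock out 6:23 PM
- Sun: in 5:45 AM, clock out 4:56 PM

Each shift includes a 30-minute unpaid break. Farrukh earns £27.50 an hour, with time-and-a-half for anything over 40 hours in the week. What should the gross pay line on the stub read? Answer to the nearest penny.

Tue: 9:29 AM–4:29 PM = 7 h 0 min; less 30 min break → 6 h 30 min
Wed: 5:07 AM–4:29 PM = 11 h 22 min; less 30 min break → 10 h 52 min
Thu: 7:32 AM–7:16 PM = 11 h 44 min; less 30 min break → 11 h 14 min
Fri: 10:17 AM–6:19 PM = 8 h 2 min; less 30 min break → 7 h 32 min
Sat: 6:25 AM–6:23 PM = 11 h 58 min; less 30 min break → 11 h 28 min
Sun: 5:45 AM–4:56 PM = 11 h 11 min; less 30 min break → 10 h 41 min
Total worked: 58 h 17 min = 3497 min.
Regular 40 h 0 min = 2400 min at £27.50/h; overtime 18 h 17 min = 1097 min at £41.25/h.
Pay = (2400 × £27.50 + 1097 × £41.25) ÷ 60 = £1854.19.

£1854.19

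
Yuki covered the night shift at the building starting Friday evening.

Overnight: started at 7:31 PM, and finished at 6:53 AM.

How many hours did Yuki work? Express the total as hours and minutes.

11 h 22 min

Overnight: 7:31 PM → midnight = 4 h 29 min; midnight → 6:53 AM = 6 h 53 min; span 11 h 22 min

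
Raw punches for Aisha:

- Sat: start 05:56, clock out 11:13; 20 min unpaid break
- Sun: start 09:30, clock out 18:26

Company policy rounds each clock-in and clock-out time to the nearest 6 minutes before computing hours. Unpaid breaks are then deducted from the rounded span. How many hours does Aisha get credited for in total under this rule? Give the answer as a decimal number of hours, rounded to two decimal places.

Sat: in 05:56→05:54, out 11:13→11:12; 5 h 18 min − 20 min = 4 h 58 min
Sun: in 09:30→09:30, out 18:26→18:24; 8 h 54 min
Total credited: 13 h 52 min.

13.87 hours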